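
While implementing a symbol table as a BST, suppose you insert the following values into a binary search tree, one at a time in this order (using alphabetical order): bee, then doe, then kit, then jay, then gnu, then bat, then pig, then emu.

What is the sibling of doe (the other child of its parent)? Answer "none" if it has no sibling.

bat

Resulting structure (node: left, right):
  bee: L=bat, R=doe
  doe: L=–, R=kit
  kit: L=jay, R=pig
  jay: L=gnu, R=–
  gnu: L=emu, R=–
  bat: L=–, R=–
  pig: L=–, R=–
  emu: L=–, R=–

doe's parent is bee; the other child of bee is bat.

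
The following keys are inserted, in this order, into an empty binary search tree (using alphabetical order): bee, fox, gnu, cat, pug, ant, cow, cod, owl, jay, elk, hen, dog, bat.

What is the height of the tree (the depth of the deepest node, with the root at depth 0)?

6

bee: root
fox: right child of bee (depth 1)
gnu: right child of fox (depth 2)
cat: left child of fox (depth 2)
pug: right child of gnu (depth 3)
ant: left child of bee (depth 1)
cow: right child of cat (depth 3)
cod: left child of cow (depth 4)
owl: left child of pug (depth 4)
jay: left child of owl (depth 5)
elk: right child of cow (depth 4)
hen: left child of jay (depth 6)
dog: left child of elk (depth 5)
bat: right child of ant (depth 2)

The deepest node is hen at depth 6.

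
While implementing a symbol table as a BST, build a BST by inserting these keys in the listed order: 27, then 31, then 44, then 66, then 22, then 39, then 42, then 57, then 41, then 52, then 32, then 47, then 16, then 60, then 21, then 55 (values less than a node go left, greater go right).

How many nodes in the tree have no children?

6

Insert 27: tree is empty, so 27 becomes the root.
Insert 31: 31 > 27 → go right. Place as right child of 27.
Insert 44: 44 > 27 → go right; 44 > 31 → go right. Place as right child of 31.
Insert 66: 66 > 27 → go right; 66 > 31 → go right; 66 > 44 → go right. Place as right child of 44.
Insert 22: 22 < 27 → go left. Place as left child of 27.
Insert 39: 39 > 27 → go right; 39 > 31 → go right; 39 < 44 → go left. Place as left child of 44.
Insert 42: 42 > 27 → go right; 42 > 31 → go right; 42 < 44 → go left; 42 > 39 → go right. Place as right child of 39.
Insert 57: 57 > 27 → go right; 57 > 31 → go right; 57 > 44 → go right; 57 < 66 → go left. Place as left child of 66.
Insert 41: 41 > 27 → go right; 41 > 31 → go right; 41 < 44 → go left; 41 > 39 → go right; 41 < 42 → go left. Place as left child of 42.
Insert 52: 52 > 27 → go right; 52 > 31 → go right; 52 > 44 → go right; 52 < 66 → go left; 52 < 57 → go left. Place as left child of 57.
Insert 32: 32 > 27 → go right; 32 > 31 → go right; 32 < 44 → go left; 32 < 39 → go left. Place as left child of 39.
Insert 47: 47 > 27 → go right; 47 > 31 → go right; 47 > 44 → go right; 47 < 66 → go left; 47 < 57 → go left; 47 < 52 → go left. Place as left child of 52.
Insert 16: 16 < 27 → go left; 16 < 22 → go left. Place as left child of 22.
Insert 60: 60 > 27 → go right; 60 > 31 → go right; 60 > 44 → go right; 60 < 66 → go left; 60 > 57 → go right. Place as right child of 57.
Insert 21: 21 < 27 → go left; 21 < 22 → go left; 21 > 16 → go right. Place as right child of 16.
Insert 55: 55 > 27 → go right; 55 > 31 → go right; 55 > 44 → go right; 55 < 66 → go left; 55 < 57 → go left; 55 > 52 → go right. Place as right child of 52.

Leaves: 21, 32, 41, 47, 55, 60 — 6 in total.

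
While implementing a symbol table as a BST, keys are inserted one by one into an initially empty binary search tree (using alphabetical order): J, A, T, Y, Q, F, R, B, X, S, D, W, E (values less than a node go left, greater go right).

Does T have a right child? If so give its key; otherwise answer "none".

Insert J: tree is empty, so J becomes the root.
Insert A: A < J → go left. Place as left child of J.
Insert T: T > J → go right. Place as right child of J.
Insert Y: Y > J → go right; Y > T → go right. Place as right child of T.
Insert Q: Q > J → go right; Q < T → go left. Place as left child of T.
Insert F: F < J → go left; F > A → go right. Place as right child of A.
Insert R: R > J → go right; R < T → go left; R > Q → go right. Place as right child of Q.
Insert B: B < J → go left; B > A → go right; B < F → go left. Place as left child of F.
Insert X: X > J → go right; X > T → go right; X < Y → go left. Place as left child of Y.
Insert S: S > J → go right; S < T → go left; S > Q → go right; S > R → go right. Place as right child of R.
Insert D: D < J → go left; D > A → go right; D < F → go left; D > B → go right. Place as right child of B.
Insert W: W > J → go right; W > T → go right; W < Y → go left; W < X → go left. Place as left child of X.
Insert E: E < J → go left; E > A → go right; E < F → go left; E > B → go right; E > D → go right. Place as right child of D.

Y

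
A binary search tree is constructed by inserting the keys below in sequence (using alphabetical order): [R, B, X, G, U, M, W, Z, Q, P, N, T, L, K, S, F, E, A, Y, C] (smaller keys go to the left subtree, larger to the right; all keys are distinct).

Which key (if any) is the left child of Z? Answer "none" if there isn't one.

Y

Insert R: tree is empty, so R becomes the root.
Insert B: B < R → go left. Place as left child of R.
Insert X: X > R → go right. Place as right child of R.
Insert G: G < R → go left; G > B → go right. Place as right child of B.
Insert U: U > R → go right; U < X → go left. Place as left child of X.
Insert M: M < R → go left; M > B → go right; M > G → go right. Place as right child of G.
Insert W: W > R → go right; W < X → go left; W > U → go right. Place as right child of U.
Insert Z: Z > R → go right; Z > X → go right. Place as right child of X.
Insert Q: Q < R → go left; Q > B → go right; Q > G → go right; Q > M → go right. Place as right child of M.
Insert P: P < R → go left; P > B → go right; P > G → go right; P > M → go right; P < Q → go left. Place as left child of Q.
Insert N: N < R → go left; N > B → go right; N > G → go right; N > M → go right; N < Q → go left; N < P → go left. Place as left child of P.
Insert T: T > R → go right; T < X → go left; T < U → go left. Place as left child of U.
Insert L: L < R → go left; L > B → go right; L > G → go right; L < M → go left. Place as left child of M.
Insert K: K < R → go left; K > B → go right; K > G → go right; K < M → go left; K < L → go left. Place as left child of L.
Insert S: S > R → go right; S < X → go left; S < U → go left; S < T → go left. Place as left child of T.
Insert F: F < R → go left; F > B → go right; F < G → go left. Place as left child of G.
Insert E: E < R → go left; E > B → go right; E < G → go left; E < F → go left. Place as left child of F.
Insert A: A < R → go left; A < B → go left. Place as left child of B.
Insert Y: Y > R → go right; Y > X → go right; Y < Z → go left. Place as left child of Z.
Insert C: C < R → go left; C > B → go right; C < G → go left; C < F → go left; C < E → go left. Place as left child of E.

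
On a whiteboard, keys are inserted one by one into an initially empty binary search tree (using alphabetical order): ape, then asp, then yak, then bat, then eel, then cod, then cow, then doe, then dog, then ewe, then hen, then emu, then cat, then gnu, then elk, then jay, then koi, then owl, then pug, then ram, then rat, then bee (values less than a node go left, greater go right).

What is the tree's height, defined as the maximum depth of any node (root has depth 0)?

Resulting structure (node: left, right):
  ape: L=–, R=asp
  asp: L=–, R=yak
  yak: L=bat, R=–
  bat: L=–, R=eel
  eel: L=cod, R=ewe
  cod: L=cat, R=cow
  cow: L=–, R=doe
  doe: L=–, R=dog
  dog: L=–, R=–
  ewe: L=emu, R=hen
  hen: L=gnu, R=jay
  emu: L=elk, R=–
  cat: L=bee, R=–
  gnu: L=–, R=–
  elk: L=–, R=–
  jay: L=–, R=koi
  koi: L=–, R=owl
  owl: L=–, R=pug
  pug: L=–, R=ram
  ram: L=–, R=rat
  rat: L=–, R=–
  bee: L=–, R=–

The deepest node is rat at depth 12.

12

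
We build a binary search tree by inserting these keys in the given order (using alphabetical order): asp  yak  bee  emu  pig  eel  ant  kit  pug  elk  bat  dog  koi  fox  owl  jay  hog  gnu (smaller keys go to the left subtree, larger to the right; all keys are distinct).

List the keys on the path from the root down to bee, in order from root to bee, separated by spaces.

asp yak bee

Insert asp: tree is empty, so asp becomes the root.
Insert yak: yak > asp → go right. Place as right child of asp.
Insert bee: bee > asp → go right; bee < yak → go left. Place as left child of yak.
Insert emu: emu > asp → go right; emu < yak → go left; emu > bee → go right. Place as right child of bee.
Insert pig: pig > asp → go right; pig < yak → go left; pig > bee → go right; pig > emu → go right. Place as right child of emu.
Insert eel: eel > asp → go right; eel < yak → go left; eel > bee → go right; eel < emu → go left. Place as left child of emu.
Insert ant: ant < asp → go left. Place as left child of asp.
Insert kit: kit > asp → go right; kit < yak → go left; kit > bee → go right; kit > emu → go right; kit < pig → go left. Place as left child of pig.
Insert pug: pug > asp → go right; pug < yak → go left; pug > bee → go right; pug > emu → go right; pug > pig → go right. Place as right child of pig.
Insert elk: elk > asp → go right; elk < yak → go left; elk > bee → go right; elk < emu → go left; elk > eel → go right. Place as right child of eel.
Insert bat: bat > asp → go right; bat < yak → go left; bat < bee → go left. Place as left child of bee.
Insert dog: dog > asp → go right; dog < yak → go left; dog > bee → go right; dog < emu → go left; dog < eel → go left. Place as left child of eel.
Insert koi: koi > asp → go right; koi < yak → go left; koi > bee → go right; koi > emu → go right; koi < pig → go left; koi > kit → go right. Place as right child of kit.
Insert fox: fox > asp → go right; fox < yak → go left; fox > bee → go right; fox > emu → go right; fox < pig → go left; fox < kit → go left. Place as left child of kit.
Insert owl: owl > asp → go right; owl < yak → go left; owl > bee → go right; owl > emu → go right; owl < pig → go left; owl > kit → go right; owl > koi → go right. Place as right child of koi.
Insert jay: jay > asp → go right; jay < yak → go left; jay > bee → go right; jay > emu → go right; jay < pig → go left; jay < kit → go left; jay > fox → go right. Place as right child of fox.
Insert hog: hog > asp → go right; hog < yak → go left; hog > bee → go right; hog > emu → go right; hog < pig → go left; hog < kit → go left; hog > fox → go right; hog < jay → go left. Place as left child of jay.
Insert gnu: gnu > asp → go right; gnu < yak → go left; gnu > bee → go right; gnu > emu → go right; gnu < pig → go left; gnu < kit → go left; gnu > fox → go right; gnu < jay → go left; gnu < hog → go left. Place as left child of hog.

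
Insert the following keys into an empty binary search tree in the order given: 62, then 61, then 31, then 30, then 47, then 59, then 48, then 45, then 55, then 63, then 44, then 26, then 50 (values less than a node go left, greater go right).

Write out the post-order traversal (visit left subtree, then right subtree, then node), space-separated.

26 30 44 45 50 55 48 59 47 31 61 63 62

62: root
61: left child of 62 (depth 1)
31: left child of 61 (depth 2)
30: left child of 31 (depth 3)
47: right child of 31 (depth 3)
59: right child of 47 (depth 4)
48: left child of 59 (depth 5)
45: left child of 47 (depth 4)
55: right child of 48 (depth 6)
63: right child of 62 (depth 1)
44: left child of 45 (depth 5)
26: left child of 30 (depth 4)
50: left child of 55 (depth 7)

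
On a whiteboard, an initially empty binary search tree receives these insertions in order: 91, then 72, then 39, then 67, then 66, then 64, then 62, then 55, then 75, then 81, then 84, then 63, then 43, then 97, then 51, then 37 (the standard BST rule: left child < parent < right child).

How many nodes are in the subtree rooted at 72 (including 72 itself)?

14

Resulting structure (node: left, right):
  91: L=72, R=97
  72: L=39, R=75
  39: L=37, R=67
  67: L=66, R=–
  66: L=64, R=–
  64: L=62, R=–
  62: L=55, R=63
  55: L=43, R=–
  75: L=–, R=81
  81: L=–, R=84
  84: L=–, R=–
  63: L=–, R=–
  43: L=–, R=51
  97: L=–, R=–
  51: L=–, R=–
  37: L=–, R=–

Subtree rooted at 72 contains: 72, 39, 37, 67, 66, 64, 62, 55, 43, 51, 63, 75, 81, 84 — 14 nodes.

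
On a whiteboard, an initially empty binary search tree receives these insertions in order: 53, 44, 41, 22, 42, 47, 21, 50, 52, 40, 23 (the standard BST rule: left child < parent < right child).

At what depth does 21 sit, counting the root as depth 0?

4

53: root
44: left child of 53 (depth 1)
41: left child of 44 (depth 2)
22: left child of 41 (depth 3)
42: right child of 41 (depth 3)
47: right child of 44 (depth 2)
21: left child of 22 (depth 4)
50: right child of 47 (depth 3)
52: right child of 50 (depth 4)
40: right child of 22 (depth 4)
23: left child of 40 (depth 5)

Path to 21: 53 → 44 → 41 → 22 → 21, which is 4 edges.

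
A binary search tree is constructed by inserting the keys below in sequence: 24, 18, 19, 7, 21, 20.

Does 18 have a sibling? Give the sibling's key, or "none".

none

24: root
18: left child of 24 (depth 1)
19: right child of 18 (depth 2)
7: left child of 18 (depth 2)
21: right child of 19 (depth 3)
20: left child of 21 (depth 4)

18's parent is 24, which has only one child.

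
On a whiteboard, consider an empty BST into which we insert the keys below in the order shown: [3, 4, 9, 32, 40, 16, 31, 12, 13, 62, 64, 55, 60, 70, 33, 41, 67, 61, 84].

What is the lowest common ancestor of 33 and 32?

Insert 3: tree is empty, so 3 becomes the root.
Insert 4: 4 > 3 → go right. Place as right child of 3.
Insert 9: 9 > 3 → go right; 9 > 4 → go right. Place as right child of 4.
Insert 32: 32 > 3 → go right; 32 > 4 → go right; 32 > 9 → go right. Place as right child of 9.
Insert 40: 40 > 3 → go right; 40 > 4 → go right; 40 > 9 → go right; 40 > 32 → go right. Place as right child of 32.
Insert 16: 16 > 3 → go right; 16 > 4 → go right; 16 > 9 → go right; 16 < 32 → go left. Place as left child of 32.
Insert 31: 31 > 3 → go right; 31 > 4 → go right; 31 > 9 → go right; 31 < 32 → go left; 31 > 16 → go right. Place as right child of 16.
Insert 12: 12 > 3 → go right; 12 > 4 → go right; 12 > 9 → go right; 12 < 32 → go left; 12 < 16 → go left. Place as left child of 16.
Insert 13: 13 > 3 → go right; 13 > 4 → go right; 13 > 9 → go right; 13 < 32 → go left; 13 < 16 → go left; 13 > 12 → go right. Place as right child of 12.
Insert 62: 62 > 3 → go right; 62 > 4 → go right; 62 > 9 → go right; 62 > 32 → go right; 62 > 40 → go right. Place as right child of 40.
Insert 64: 64 > 3 → go right; 64 > 4 → go right; 64 > 9 → go right; 64 > 32 → go right; 64 > 40 → go right; 64 > 62 → go right. Place as right child of 62.
Insert 55: 55 > 3 → go right; 55 > 4 → go right; 55 > 9 → go right; 55 > 32 → go right; 55 > 40 → go right; 55 < 62 → go left. Place as left child of 62.
Insert 60: 60 > 3 → go right; 60 > 4 → go right; 60 > 9 → go right; 60 > 32 → go right; 60 > 40 → go right; 60 < 62 → go left; 60 > 55 → go right. Place as right child of 55.
Insert 70: 70 > 3 → go right; 70 > 4 → go right; 70 > 9 → go right; 70 > 32 → go right; 70 > 40 → go right; 70 > 62 → go right; 70 > 64 → go right. Place as right child of 64.
Insert 33: 33 > 3 → go right; 33 > 4 → go right; 33 > 9 → go right; 33 > 32 → go right; 33 < 40 → go left. Place as left child of 40.
Insert 41: 41 > 3 → go right; 41 > 4 → go right; 41 > 9 → go right; 41 > 32 → go right; 41 > 40 → go right; 41 < 62 → go left; 41 < 55 → go left. Place as left child of 55.
Insert 67: 67 > 3 → go right; 67 > 4 → go right; 67 > 9 → go right; 67 > 32 → go right; 67 > 40 → go right; 67 > 62 → go right; 67 > 64 → go right; 67 < 70 → go left. Place as left child of 70.
Insert 61: 61 > 3 → go right; 61 > 4 → go right; 61 > 9 → go right; 61 > 32 → go right; 61 > 40 → go right; 61 < 62 → go left; 61 > 55 → go right; 61 > 60 → go right. Place as right child of 60.
Insert 84: 84 > 3 → go right; 84 > 4 → go right; 84 > 9 → go right; 84 > 32 → go right; 84 > 40 → go right; 84 > 62 → go right; 84 > 64 → go right; 84 > 70 → go right. Place as right child of 70.

Path to 33: 3 → 4 → 9 → 32 → 40 → 33
Path to 32: 3 → 4 → 9 → 32
32 lies on both paths and is an ancestor of the other node.

32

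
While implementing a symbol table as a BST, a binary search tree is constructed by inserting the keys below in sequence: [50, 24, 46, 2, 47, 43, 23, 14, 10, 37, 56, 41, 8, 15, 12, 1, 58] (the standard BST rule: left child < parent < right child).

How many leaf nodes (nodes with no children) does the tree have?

7

50: root
24: left child of 50 (depth 1)
46: right child of 24 (depth 2)
2: left child of 24 (depth 2)
47: right child of 46 (depth 3)
43: left child of 46 (depth 3)
23: right child of 2 (depth 3)
14: left child of 23 (depth 4)
10: left child of 14 (depth 5)
37: left child of 43 (depth 4)
56: right child of 50 (depth 1)
41: right child of 37 (depth 5)
8: left child of 10 (depth 6)
15: right child of 14 (depth 5)
12: right child of 10 (depth 6)
1: left child of 2 (depth 3)
58: right child of 56 (depth 2)

Leaves: 1, 8, 12, 15, 41, 47, 58 — 7 in total.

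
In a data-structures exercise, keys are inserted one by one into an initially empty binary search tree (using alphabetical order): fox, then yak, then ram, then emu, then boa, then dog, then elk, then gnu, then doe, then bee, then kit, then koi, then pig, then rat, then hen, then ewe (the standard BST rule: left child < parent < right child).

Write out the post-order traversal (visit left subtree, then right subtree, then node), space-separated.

bee doe elk dog boa ewe emu hen pig koi kit gnu rat ram yak fox

fox: root
yak: right child of fox (depth 1)
ram: left child of yak (depth 2)
emu: left child of fox (depth 1)
boa: left child of emu (depth 2)
dog: right child of boa (depth 3)
elk: right child of dog (depth 4)
gnu: left child of ram (depth 3)
doe: left child of dog (depth 4)
bee: left child of boa (depth 3)
kit: right child of gnu (depth 4)
koi: right child of kit (depth 5)
pig: right child of koi (depth 6)
rat: right child of ram (depth 3)
hen: left child of kit (depth 5)
ewe: right child of emu (depth 2)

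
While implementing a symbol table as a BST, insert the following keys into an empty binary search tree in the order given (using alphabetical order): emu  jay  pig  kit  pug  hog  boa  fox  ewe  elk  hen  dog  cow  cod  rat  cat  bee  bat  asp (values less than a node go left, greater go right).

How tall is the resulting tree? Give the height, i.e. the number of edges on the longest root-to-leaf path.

6

emu: root
jay: right child of emu (depth 1)
pig: right child of jay (depth 2)
kit: left child of pig (depth 3)
pug: right child of pig (depth 3)
hog: left child of jay (depth 2)
boa: left child of emu (depth 1)
fox: left child of hog (depth 3)
ewe: left child of fox (depth 4)
elk: right child of boa (depth 2)
hen: right child of fox (depth 4)
dog: left child of elk (depth 3)
cow: left child of dog (depth 4)
cod: left child of cow (depth 5)
rat: right child of pug (depth 4)
cat: left child of cod (depth 6)
bee: left child of boa (depth 2)
bat: left child of bee (depth 3)
asp: left child of bat (depth 4)

The deepest node is cat at depth 6.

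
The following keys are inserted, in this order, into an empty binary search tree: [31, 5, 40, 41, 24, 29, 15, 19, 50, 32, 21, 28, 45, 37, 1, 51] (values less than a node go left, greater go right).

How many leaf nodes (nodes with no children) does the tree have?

31: root
5: left child of 31 (depth 1)
40: right child of 31 (depth 1)
41: right child of 40 (depth 2)
24: right child of 5 (depth 2)
29: right child of 24 (depth 3)
15: left child of 24 (depth 3)
19: right child of 15 (depth 4)
50: right child of 41 (depth 3)
32: left child of 40 (depth 2)
21: right child of 19 (depth 5)
28: left child of 29 (depth 4)
45: left child of 50 (depth 4)
37: right child of 32 (depth 3)
1: left child of 5 (depth 2)
51: right child of 50 (depth 4)

Leaves: 1, 21, 28, 37, 45, 51 — 6 in total.

6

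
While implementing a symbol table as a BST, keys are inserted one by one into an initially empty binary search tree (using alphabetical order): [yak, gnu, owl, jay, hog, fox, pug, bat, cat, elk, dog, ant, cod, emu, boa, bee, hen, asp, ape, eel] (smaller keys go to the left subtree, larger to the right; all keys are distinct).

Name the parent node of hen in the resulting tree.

hog

yak: root
gnu: left child of yak (depth 1)
owl: right child of gnu (depth 2)
jay: left child of owl (depth 3)
hog: left child of jay (depth 4)
fox: left child of gnu (depth 2)
pug: right child of owl (depth 3)
bat: left child of fox (depth 3)
cat: right child of bat (depth 4)
elk: right child of cat (depth 5)
dog: left child of elk (depth 6)
ant: left child of bat (depth 4)
cod: left child of dog (depth 7)
emu: right child of elk (depth 6)
boa: left child of cat (depth 5)
bee: left child of boa (depth 6)
hen: left child of hog (depth 5)
asp: right child of ant (depth 5)
ape: left child of asp (depth 6)
eel: right child of dog (depth 7)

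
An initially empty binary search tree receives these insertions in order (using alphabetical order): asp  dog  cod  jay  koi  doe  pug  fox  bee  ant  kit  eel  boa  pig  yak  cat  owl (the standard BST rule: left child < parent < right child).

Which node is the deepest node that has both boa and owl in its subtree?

dog

Insert asp: tree is empty, so asp becomes the root.
Insert dog: dog > asp → go right. Place as right child of asp.
Insert cod: cod > asp → go right; cod < dog → go left. Place as left child of dog.
Insert jay: jay > asp → go right; jay > dog → go right. Place as right child of dog.
Insert koi: koi > asp → go right; koi > dog → go right; koi > jay → go right. Place as right child of jay.
Insert doe: doe > asp → go right; doe < dog → go left; doe > cod → go right. Place as right child of cod.
Insert pug: pug > asp → go right; pug > dog → go right; pug > jay → go right; pug > koi → go right. Place as right child of koi.
Insert fox: fox > asp → go right; fox > dog → go right; fox < jay → go left. Place as left child of jay.
Insert bee: bee > asp → go right; bee < dog → go left; bee < cod → go left. Place as left child of cod.
Insert ant: ant < asp → go left. Place as left child of asp.
Insert kit: kit > asp → go right; kit > dog → go right; kit > jay → go right; kit < koi → go left. Place as left child of koi.
Insert eel: eel > asp → go right; eel > dog → go right; eel < jay → go left; eel < fox → go left. Place as left child of fox.
Insert boa: boa > asp → go right; boa < dog → go left; boa < cod → go left; boa > bee → go right. Place as right child of bee.
Insert pig: pig > asp → go right; pig > dog → go right; pig > jay → go right; pig > koi → go right; pig < pug → go left. Place as left child of pug.
Insert yak: yak > asp → go right; yak > dog → go right; yak > jay → go right; yak > koi → go right; yak > pug → go right. Place as right child of pug.
Insert cat: cat > asp → go right; cat < dog → go left; cat < cod → go left; cat > bee → go right; cat > boa → go right. Place as right child of boa.
Insert owl: owl > asp → go right; owl > dog → go right; owl > jay → go right; owl > koi → go right; owl < pug → go left; owl < pig → go left. Place as left child of pig.

Path to boa: asp → dog → cod → bee → boa
Path to owl: asp → dog → jay → koi → pug → pig → owl
The paths share a prefix ending at dog, then split left and right.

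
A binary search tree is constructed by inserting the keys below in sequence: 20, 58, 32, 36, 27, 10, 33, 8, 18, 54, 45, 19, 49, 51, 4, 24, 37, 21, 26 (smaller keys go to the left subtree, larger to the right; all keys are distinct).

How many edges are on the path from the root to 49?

20: root
58: right child of 20 (depth 1)
32: left child of 58 (depth 2)
36: right child of 32 (depth 3)
27: left child of 32 (depth 3)
10: left child of 20 (depth 1)
33: left child of 36 (depth 4)
8: left child of 10 (depth 2)
18: right child of 10 (depth 2)
54: right child of 36 (depth 4)
45: left child of 54 (depth 5)
19: right child of 18 (depth 3)
49: right child of 45 (depth 6)
51: right child of 49 (depth 7)
4: left child of 8 (depth 3)
24: left child of 27 (depth 4)
37: left child of 45 (depth 6)
21: left child of 24 (depth 5)
26: right child of 24 (depth 5)

Path to 49: 20 → 58 → 32 → 36 → 54 → 45 → 49, which is 6 edges.

6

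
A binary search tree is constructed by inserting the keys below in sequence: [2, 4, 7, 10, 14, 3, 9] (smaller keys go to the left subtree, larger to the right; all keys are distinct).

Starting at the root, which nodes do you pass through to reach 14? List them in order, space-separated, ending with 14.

2: root
4: right child of 2 (depth 1)
7: right child of 4 (depth 2)
10: right child of 7 (depth 3)
14: right child of 10 (depth 4)
3: left child of 4 (depth 2)
9: left child of 10 (depth 4)

2 4 7 10 14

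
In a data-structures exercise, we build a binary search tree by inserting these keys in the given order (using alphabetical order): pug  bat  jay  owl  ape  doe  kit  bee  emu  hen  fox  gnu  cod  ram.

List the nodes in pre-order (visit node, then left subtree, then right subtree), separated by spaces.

pug bat ape jay doe bee cod emu hen fox gnu owl kit ram

Insert pug: tree is empty, so pug becomes the root.
Insert bat: bat < pug → go left. Place as left child of pug.
Insert jay: jay < pug → go left; jay > bat → go right. Place as right child of bat.
Insert owl: owl < pug → go left; owl > bat → go right; owl > jay → go right. Place as right child of jay.
Insert ape: ape < pug → go left; ape < bat → go left. Place as left child of bat.
Insert doe: doe < pug → go left; doe > bat → go right; doe < jay → go left. Place as left child of jay.
Insert kit: kit < pug → go left; kit > bat → go right; kit > jay → go right; kit < owl → go left. Place as left child of owl.
Insert bee: bee < pug → go left; bee > bat → go right; bee < jay → go left; bee < doe → go left. Place as left child of doe.
Insert emu: emu < pug → go left; emu > bat → go right; emu < jay → go left; emu > doe → go right. Place as right child of doe.
Insert hen: hen < pug → go left; hen > bat → go right; hen < jay → go left; hen > doe → go right; hen > emu → go right. Place as right child of emu.
Insert fox: fox < pug → go left; fox > bat → go right; fox < jay → go left; fox > doe → go right; fox > emu → go right; fox < hen → go left. Place as left child of hen.
Insert gnu: gnu < pug → go left; gnu > bat → go right; gnu < jay → go left; gnu > doe → go right; gnu > emu → go right; gnu < hen → go left; gnu > fox → go right. Place as right child of fox.
Insert cod: cod < pug → go left; cod > bat → go right; cod < jay → go left; cod < doe → go left; cod > bee → go right. Place as right child of bee.
Insert ram: ram > pug → go right. Place as right child of pug.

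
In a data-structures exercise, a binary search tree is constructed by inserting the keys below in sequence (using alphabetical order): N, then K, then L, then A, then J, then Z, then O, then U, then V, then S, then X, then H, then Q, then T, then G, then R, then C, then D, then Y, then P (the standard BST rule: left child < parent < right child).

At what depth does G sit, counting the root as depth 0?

5

N: root
K: left child of N (depth 1)
L: right child of K (depth 2)
A: left child of K (depth 2)
J: right child of A (depth 3)
Z: right child of N (depth 1)
O: left child of Z (depth 2)
U: right child of O (depth 3)
V: right child of U (depth 4)
S: left child of U (depth 4)
X: right child of V (depth 5)
H: left child of J (depth 4)
Q: left child of S (depth 5)
T: right child of S (depth 5)
G: left child of H (depth 5)
R: right child of Q (depth 6)
C: left child of G (depth 6)
D: right child of C (depth 7)
Y: right child of X (depth 6)
P: left child of Q (depth 6)

Path to G: N → K → A → J → H → G, which is 5 edges.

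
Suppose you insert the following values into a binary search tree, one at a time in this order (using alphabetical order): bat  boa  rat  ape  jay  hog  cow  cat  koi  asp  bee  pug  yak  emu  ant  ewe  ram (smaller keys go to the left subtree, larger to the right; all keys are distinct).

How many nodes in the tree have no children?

7

Insert bat: tree is empty, so bat becomes the root.
Insert boa: boa > bat → go right. Place as right child of bat.
Insert rat: rat > bat → go right; rat > boa → go right. Place as right child of boa.
Insert ape: ape < bat → go left. Place as left child of bat.
Insert jay: jay > bat → go right; jay > boa → go right; jay < rat → go left. Place as left child of rat.
Insert hog: hog > bat → go right; hog > boa → go right; hog < rat → go left; hog < jay → go left. Place as left child of jay.
Insert cow: cow > bat → go right; cow > boa → go right; cow < rat → go left; cow < jay → go left; cow < hog → go left. Place as left child of hog.
Insert cat: cat > bat → go right; cat > boa → go right; cat < rat → go left; cat < jay → go left; cat < hog → go left; cat < cow → go left. Place as left child of cow.
Insert koi: koi > bat → go right; koi > boa → go right; koi < rat → go left; koi > jay → go right. Place as right child of jay.
Insert asp: asp < bat → go left; asp > ape → go right. Place as right child of ape.
Insert bee: bee > bat → go right; bee < boa → go left. Place as left child of boa.
Insert pug: pug > bat → go right; pug > boa → go right; pug < rat → go left; pug > jay → go right; pug > koi → go right. Place as right child of koi.
Insert yak: yak > bat → go right; yak > boa → go right; yak > rat → go right. Place as right child of rat.
Insert emu: emu > bat → go right; emu > boa → go right; emu < rat → go left; emu < jay → go left; emu < hog → go left; emu > cow → go right. Place as right child of cow.
Insert ant: ant < bat → go left; ant < ape → go left. Place as left child of ape.
Insert ewe: ewe > bat → go right; ewe > boa → go right; ewe < rat → go left; ewe < jay → go left; ewe < hog → go left; ewe > cow → go right; ewe > emu → go right. Place as right child of emu.
Insert ram: ram > bat → go right; ram > boa → go right; ram < rat → go left; ram > jay → go right; ram > koi → go right; ram > pug → go right. Place as right child of pug.

Leaves: ant, asp, bee, cat, ewe, ram, yak — 7 in total.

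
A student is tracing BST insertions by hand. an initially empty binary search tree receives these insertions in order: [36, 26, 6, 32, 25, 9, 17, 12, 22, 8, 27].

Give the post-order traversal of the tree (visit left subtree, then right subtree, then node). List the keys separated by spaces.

Insert 36: tree is empty, so 36 becomes the root.
Insert 26: 26 < 36 → go left. Place as left child of 36.
Insert 6: 6 < 36 → go left; 6 < 26 → go left. Place as left child of 26.
Insert 32: 32 < 36 → go left; 32 > 26 → go right. Place as right child of 26.
Insert 25: 25 < 36 → go left; 25 < 26 → go left; 25 > 6 → go right. Place as right child of 6.
Insert 9: 9 < 36 → go left; 9 < 26 → go left; 9 > 6 → go right; 9 < 25 → go left. Place as left child of 25.
Insert 17: 17 < 36 → go left; 17 < 26 → go left; 17 > 6 → go right; 17 < 25 → go left; 17 > 9 → go right. Place as right child of 9.
Insert 12: 12 < 36 → go left; 12 < 26 → go left; 12 > 6 → go right; 12 < 25 → go left; 12 > 9 → go right; 12 < 17 → go left. Place as left child of 17.
Insert 22: 22 < 36 → go left; 22 < 26 → go left; 22 > 6 → go right; 22 < 25 → go left; 22 > 9 → go right; 22 > 17 → go right. Place as right child of 17.
Insert 8: 8 < 36 → go left; 8 < 26 → go left; 8 > 6 → go right; 8 < 25 → go left; 8 < 9 → go left. Place as left child of 9.
Insert 27: 27 < 36 → go left; 27 > 26 → go right; 27 < 32 → go left. Place as left child of 32.

8 12 22 17 9 25 6 27 32 26 36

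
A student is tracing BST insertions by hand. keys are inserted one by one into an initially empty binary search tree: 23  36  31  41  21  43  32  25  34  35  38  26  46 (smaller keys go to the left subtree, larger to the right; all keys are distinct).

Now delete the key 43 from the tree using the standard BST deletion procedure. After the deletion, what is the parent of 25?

Resulting structure (node: left, right):
  23: L=21, R=36
  36: L=31, R=41
  31: L=25, R=32
  41: L=38, R=43
  21: L=–, R=–
  43: L=–, R=46
  32: L=–, R=34
  25: L=–, R=26
  34: L=–, R=35
  35: L=–, R=–
  38: L=–, R=–
  26: L=–, R=–
  46: L=–, R=–

Delete 43 (at most one child — splice it out).
After deletion, 25's parent is 31.

31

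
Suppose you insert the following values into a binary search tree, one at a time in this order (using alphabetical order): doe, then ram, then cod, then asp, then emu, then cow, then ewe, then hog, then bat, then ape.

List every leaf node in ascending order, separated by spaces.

Insert doe: tree is empty, so doe becomes the root.
Insert ram: ram > doe → go right. Place as right child of doe.
Insert cod: cod < doe → go left. Place as left child of doe.
Insert asp: asp < doe → go left; asp < cod → go left. Place as left child of cod.
Insert emu: emu > doe → go right; emu < ram → go left. Place as left child of ram.
Insert cow: cow < doe → go left; cow > cod → go right. Place as right child of cod.
Insert ewe: ewe > doe → go right; ewe < ram → go left; ewe > emu → go right. Place as right child of emu.
Insert hog: hog > doe → go right; hog < ram → go left; hog > emu → go right; hog > ewe → go right. Place as right child of ewe.
Insert bat: bat < doe → go left; bat < cod → go left; bat > asp → go right. Place as right child of asp.
Insert ape: ape < doe → go left; ape < cod → go left; ape < asp → go left. Place as left child of asp.

ape bat cow hog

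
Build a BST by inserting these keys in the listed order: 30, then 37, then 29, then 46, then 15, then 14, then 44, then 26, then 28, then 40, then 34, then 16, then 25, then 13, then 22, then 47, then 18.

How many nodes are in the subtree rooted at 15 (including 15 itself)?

30: root
37: right child of 30 (depth 1)
29: left child of 30 (depth 1)
46: right child of 37 (depth 2)
15: left child of 29 (depth 2)
14: left child of 15 (depth 3)
44: left child of 46 (depth 3)
26: right child of 15 (depth 3)
28: right child of 26 (depth 4)
40: left child of 44 (depth 4)
34: left child of 37 (depth 2)
16: left child of 26 (depth 4)
25: right child of 16 (depth 5)
13: left child of 14 (depth 4)
22: left child of 25 (depth 6)
47: right child of 46 (depth 3)
18: left child of 22 (depth 7)

Subtree rooted at 15 contains: 15, 14, 13, 26, 16, 25, 22, 18, 28 — 9 nodes.

9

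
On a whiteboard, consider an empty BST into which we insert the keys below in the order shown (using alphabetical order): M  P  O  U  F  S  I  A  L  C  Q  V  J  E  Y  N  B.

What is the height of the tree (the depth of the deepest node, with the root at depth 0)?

4

Insert M: tree is empty, so M becomes the root.
Insert P: P > M → go right. Place as right child of M.
Insert O: O > M → go right; O < P → go left. Place as left child of P.
Insert U: U > M → go right; U > P → go right. Place as right child of P.
Insert F: F < M → go left. Place as left child of M.
Insert S: S > M → go right; S > P → go right; S < U → go left. Place as left child of U.
Insert I: I < M → go left; I > F → go right. Place as right child of F.
Insert A: A < M → go left; A < F → go left. Place as left child of F.
Insert L: L < M → go left; L > F → go right; L > I → go right. Place as right child of I.
Insert C: C < M → go left; C < F → go left; C > A → go right. Place as right child of A.
Insert Q: Q > M → go right; Q > P → go right; Q < U → go left; Q < S → go left. Place as left child of S.
Insert V: V > M → go right; V > P → go right; V > U → go right. Place as right child of U.
Insert J: J < M → go left; J > F → go right; J > I → go right; J < L → go left. Place as left child of L.
Insert E: E < M → go left; E < F → go left; E > A → go right; E > C → go right. Place as right child of C.
Insert Y: Y > M → go right; Y > P → go right; Y > U → go right; Y > V → go right. Place as right child of V.
Insert N: N > M → go right; N < P → go left; N < O → go left. Place as left child of O.
Insert B: B < M → go left; B < F → go left; B > A → go right; B < C → go left. Place as left child of C.

The deepest node is Q at depth 4.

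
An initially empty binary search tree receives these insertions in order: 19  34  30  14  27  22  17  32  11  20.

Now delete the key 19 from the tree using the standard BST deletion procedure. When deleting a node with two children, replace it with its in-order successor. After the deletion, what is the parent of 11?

Insert 19: tree is empty, so 19 becomes the root.
Insert 34: 34 > 19 → go right. Place as right child of 19.
Insert 30: 30 > 19 → go right; 30 < 34 → go left. Place as left child of 34.
Insert 14: 14 < 19 → go left. Place as left child of 19.
Insert 27: 27 > 19 → go right; 27 < 34 → go left; 27 < 30 → go left. Place as left child of 30.
Insert 22: 22 > 19 → go right; 22 < 34 → go left; 22 < 30 → go left; 22 < 27 → go left. Place as left child of 27.
Insert 17: 17 < 19 → go left; 17 > 14 → go right. Place as right child of 14.
Insert 32: 32 > 19 → go right; 32 < 34 → go left; 32 > 30 → go right. Place as right child of 30.
Insert 11: 11 < 19 → go left; 11 < 14 → go left. Place as left child of 14.
Insert 20: 20 > 19 → go right; 20 < 34 → go left; 20 < 30 → go left; 20 < 27 → go left; 20 < 22 → go left. Place as left child of 22.

Delete 19 (two children — replace with in-order successor).
After deletion, 11's parent is 14.

14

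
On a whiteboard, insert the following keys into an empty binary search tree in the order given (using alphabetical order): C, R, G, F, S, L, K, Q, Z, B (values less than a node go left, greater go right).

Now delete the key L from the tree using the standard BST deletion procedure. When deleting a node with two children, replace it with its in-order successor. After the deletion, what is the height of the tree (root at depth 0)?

Resulting structure (node: left, right):
  C: L=B, R=R
  R: L=G, R=S
  G: L=F, R=L
  F: L=–, R=–
  S: L=–, R=Z
  L: L=K, R=Q
  K: L=–, R=–
  Q: L=–, R=–
  Z: L=–, R=–
  B: L=–, R=–

Delete L (two children — replace with in-order successor).
After deletion, deepest node is K at depth 4.

4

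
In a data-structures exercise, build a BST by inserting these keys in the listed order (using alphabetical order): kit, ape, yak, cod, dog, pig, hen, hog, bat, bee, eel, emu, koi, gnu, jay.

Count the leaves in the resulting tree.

kit: root
ape: left child of kit (depth 1)
yak: right child of kit (depth 1)
cod: right child of ape (depth 2)
dog: right child of cod (depth 3)
pig: left child of yak (depth 2)
hen: right child of dog (depth 4)
hog: right child of hen (depth 5)
bat: left child of cod (depth 3)
bee: right child of bat (depth 4)
eel: left child of hen (depth 5)
emu: right child of eel (depth 6)
koi: left child of pig (depth 3)
gnu: right child of emu (depth 7)
jay: right child of hog (depth 6)

Leaves: bee, gnu, jay, koi — 4 in total.

4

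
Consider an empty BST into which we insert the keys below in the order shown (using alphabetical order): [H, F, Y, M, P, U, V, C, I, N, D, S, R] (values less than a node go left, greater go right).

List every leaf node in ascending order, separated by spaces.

D I N R V

Insert H: tree is empty, so H becomes the root.
Insert F: F < H → go left. Place as left child of H.
Insert Y: Y > H → go right. Place as right child of H.
Insert M: M > H → go right; M < Y → go left. Place as left child of Y.
Insert P: P > H → go right; P < Y → go left; P > M → go right. Place as right child of M.
Insert U: U > H → go right; U < Y → go left; U > M → go right; U > P → go right. Place as right child of P.
Insert V: V > H → go right; V < Y → go left; V > M → go right; V > P → go right; V > U → go right. Place as right child of U.
Insert C: C < H → go left; C < F → go left. Place as left child of F.
Insert I: I > H → go right; I < Y → go left; I < M → go left. Place as left child of M.
Insert N: N > H → go right; N < Y → go left; N > M → go right; N < P → go left. Place as left child of P.
Insert D: D < H → go left; D < F → go left; D > C → go right. Place as right child of C.
Insert S: S > H → go right; S < Y → go left; S > M → go right; S > P → go right; S < U → go left. Place as left child of U.
Insert R: R > H → go right; R < Y → go left; R > M → go right; R > P → go right; R < U → go left; R < S → go left. Place as left child of S.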